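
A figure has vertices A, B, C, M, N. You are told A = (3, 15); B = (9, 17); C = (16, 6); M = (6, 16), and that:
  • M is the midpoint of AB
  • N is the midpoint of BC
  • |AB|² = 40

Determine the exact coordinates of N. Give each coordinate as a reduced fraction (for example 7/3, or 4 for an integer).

1. N_x = 25/2  [2·N = B+C = (9, 17)+(16, 6)]
2. N_y = 23/2  [2·N = B+C = (9, 17)+(16, 6)]
   so N = (25/2, 23/2)

N = (25/2, 23/2)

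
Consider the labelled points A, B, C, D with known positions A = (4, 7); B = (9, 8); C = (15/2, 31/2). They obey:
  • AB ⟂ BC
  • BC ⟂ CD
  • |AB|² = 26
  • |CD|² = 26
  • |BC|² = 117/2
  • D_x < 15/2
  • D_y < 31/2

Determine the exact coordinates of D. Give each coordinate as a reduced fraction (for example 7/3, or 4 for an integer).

D = (5/2, 29/2)

1. D_x = 5/2  [[BC ⟂ CD ⇒ -3/2x+15/2y-105=0] ∩ [|D−(15/2, 31/2)|²=26]]
2. D_y = 29/2  [[BC ⟂ CD ⇒ -3/2x+15/2y-105=0] ∩ [|D−(15/2, 31/2)|²=26]]
   so D = (5/2, 29/2)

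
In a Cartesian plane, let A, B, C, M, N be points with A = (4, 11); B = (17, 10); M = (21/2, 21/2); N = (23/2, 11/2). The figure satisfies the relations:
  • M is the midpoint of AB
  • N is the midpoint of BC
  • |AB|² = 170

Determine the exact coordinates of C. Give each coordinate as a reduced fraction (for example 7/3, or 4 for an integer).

1. C_x = 6  [C = 2·N−B = 2·(23/2, 11/2)−(17, 10)]
2. C_y = 1  [C = 2·N−B = 2·(23/2, 11/2)−(17, 10)]
   so C = (6, 1)

C = (6, 1)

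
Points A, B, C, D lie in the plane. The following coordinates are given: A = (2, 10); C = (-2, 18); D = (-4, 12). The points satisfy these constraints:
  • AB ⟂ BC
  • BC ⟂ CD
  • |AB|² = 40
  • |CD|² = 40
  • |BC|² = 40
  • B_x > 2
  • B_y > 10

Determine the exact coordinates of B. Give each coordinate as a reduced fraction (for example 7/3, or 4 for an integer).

B = (4, 16)

1. B_x = 4  [[BC ⟂ CD ⇒ 2x+6y-104=0] ∩ [|B−(2, 10)|²=40]]
2. B_y = 16  [[BC ⟂ CD ⇒ 2x+6y-104=0] ∩ [|B−(2, 10)|²=40]]
   so B = (4, 16)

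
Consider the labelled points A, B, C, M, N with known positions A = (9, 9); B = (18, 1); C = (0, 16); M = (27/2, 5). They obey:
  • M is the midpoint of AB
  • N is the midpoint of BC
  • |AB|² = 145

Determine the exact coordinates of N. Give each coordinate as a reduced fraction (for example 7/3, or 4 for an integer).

N = (9, 17/2)

1. N_x = 9  [2·N = B+C = (18, 1)+(0, 16)]
2. N_y = 17/2  [2·N = B+C = (18, 1)+(0, 16)]
   so N = (9, 17/2)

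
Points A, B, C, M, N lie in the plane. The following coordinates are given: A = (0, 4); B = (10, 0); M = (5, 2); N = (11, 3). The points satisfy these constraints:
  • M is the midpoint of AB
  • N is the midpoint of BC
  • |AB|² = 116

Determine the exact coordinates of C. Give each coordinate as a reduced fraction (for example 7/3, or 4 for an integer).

1. C_x = 12  [C = 2·N−B = 2·(11, 3)−(10, 0)]
2. C_y = 6  [C = 2·N−B = 2·(11, 3)−(10, 0)]
   so C = (12, 6)

C = (12, 6)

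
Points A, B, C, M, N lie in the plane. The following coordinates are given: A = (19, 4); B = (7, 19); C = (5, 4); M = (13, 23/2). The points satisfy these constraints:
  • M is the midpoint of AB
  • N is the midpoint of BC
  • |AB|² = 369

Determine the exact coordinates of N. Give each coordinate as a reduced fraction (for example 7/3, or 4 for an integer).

N = (6, 23/2)

1. N_x = 6  [2·N = B+C = (7, 19)+(5, 4)]
2. N_y = 23/2  [2·N = B+C = (7, 19)+(5, 4)]
   so N = (6, 23/2)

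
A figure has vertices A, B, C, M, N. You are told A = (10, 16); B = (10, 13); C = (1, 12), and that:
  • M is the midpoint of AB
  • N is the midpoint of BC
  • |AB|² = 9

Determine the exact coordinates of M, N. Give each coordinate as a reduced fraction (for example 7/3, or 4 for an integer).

M = (10, 29/2)
N = (11/2, 25/2)

1. M_x = 10  [2·M = A+B = (10, 16)+(10, 13)]
2. M_y = 29/2  [2·M = A+B = (10, 16)+(10, 13)]
   so M = (10, 29/2)
3. N_x = 11/2  [2·N = B+C = (10, 13)+(1, 12)]
4. N_y = 25/2  [2·N = B+C = (10, 13)+(1, 12)]
   so N = (11/2, 25/2)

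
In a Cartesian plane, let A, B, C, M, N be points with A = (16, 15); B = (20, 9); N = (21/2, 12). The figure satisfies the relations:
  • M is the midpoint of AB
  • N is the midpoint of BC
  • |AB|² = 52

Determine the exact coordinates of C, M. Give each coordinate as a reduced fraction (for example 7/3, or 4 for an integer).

C = (1, 15)
M = (18, 12)

1. M_x = 18  [2·M = A+B = (16, 15)+(20, 9)]
2. M_y = 12  [2·M = A+B = (16, 15)+(20, 9)]
   so M = (18, 12)
3. C_x = 1  [C = 2·N−B = 2·(21/2, 12)−(20, 9)]
4. C_y = 15  [C = 2·N−B = 2·(21/2, 12)−(20, 9)]
   so C = (1, 15)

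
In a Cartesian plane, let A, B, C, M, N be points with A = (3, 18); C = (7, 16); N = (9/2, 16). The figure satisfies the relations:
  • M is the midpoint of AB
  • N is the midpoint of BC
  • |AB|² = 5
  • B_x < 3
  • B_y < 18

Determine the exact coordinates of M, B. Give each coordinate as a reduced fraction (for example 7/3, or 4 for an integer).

1. B_x = 2  [B = 2·N−C = 2·(9/2, 16)−(7, 16)]
2. B_y = 16  [B = 2·N−C = 2·(9/2, 16)−(7, 16)]
   so B = (2, 16)
3. M_x = 5/2  [2·M = A+B = (3, 18)+(2, 16)]
4. M_y = 17  [2·M = A+B = (3, 18)+(2, 16)]
   so M = (5/2, 17)

M = (5/2, 17)
B = (2, 16)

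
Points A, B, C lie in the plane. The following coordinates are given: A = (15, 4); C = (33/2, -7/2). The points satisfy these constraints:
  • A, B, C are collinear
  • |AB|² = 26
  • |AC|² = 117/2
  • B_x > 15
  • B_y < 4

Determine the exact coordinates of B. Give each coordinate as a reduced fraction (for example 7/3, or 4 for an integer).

1. B_x = 16  [[A, B, C are collinear ⇒ -15/2x-3/2y+237/2=0] ∩ [|B−(15, 4)|²=26]]
2. B_y = -1  [[A, B, C are collinear ⇒ -15/2x-3/2y+237/2=0] ∩ [|B−(15, 4)|²=26]]
   so B = (16, -1)

B = (16, -1)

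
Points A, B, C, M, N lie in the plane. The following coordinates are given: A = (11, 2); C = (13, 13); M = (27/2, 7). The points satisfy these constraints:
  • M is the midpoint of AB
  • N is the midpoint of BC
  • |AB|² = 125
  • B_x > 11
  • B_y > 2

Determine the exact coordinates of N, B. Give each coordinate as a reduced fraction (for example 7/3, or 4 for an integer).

1. B_x = 16  [B = 2·M−A = 2·(27/2, 7)−(11, 2)]
2. B_y = 12  [B = 2·M−A = 2·(27/2, 7)−(11, 2)]
   so B = (16, 12)
3. N_x = 29/2  [2·N = B+C = (16, 12)+(13, 13)]
4. N_y = 25/2  [2·N = B+C = (16, 12)+(13, 13)]
   so N = (29/2, 25/2)

N = (29/2, 25/2)
B = (16, 12)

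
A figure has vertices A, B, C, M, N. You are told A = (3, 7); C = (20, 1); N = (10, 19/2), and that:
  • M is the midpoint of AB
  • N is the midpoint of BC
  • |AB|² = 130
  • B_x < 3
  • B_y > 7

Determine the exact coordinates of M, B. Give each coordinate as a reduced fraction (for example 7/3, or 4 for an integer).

M = (3/2, 25/2)
B = (0, 18)

1. B_x = 0  [B = 2·N−C = 2·(10, 19/2)−(20, 1)]
2. B_y = 18  [B = 2·N−C = 2·(10, 19/2)−(20, 1)]
   so B = (0, 18)
3. M_x = 3/2  [2·M = A+B = (3, 7)+(0, 18)]
4. M_y = 25/2  [2·M = A+B = (3, 7)+(0, 18)]
   so M = (3/2, 25/2)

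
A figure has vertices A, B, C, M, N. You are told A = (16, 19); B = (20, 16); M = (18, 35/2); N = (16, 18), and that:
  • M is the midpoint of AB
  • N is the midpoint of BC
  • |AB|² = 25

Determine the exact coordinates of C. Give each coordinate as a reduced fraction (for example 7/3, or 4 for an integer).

C = (12, 20)

1. C_x = 12  [C = 2·N−B = 2·(16, 18)−(20, 16)]
2. C_y = 20  [C = 2·N−B = 2·(16, 18)−(20, 16)]
   so C = (12, 20)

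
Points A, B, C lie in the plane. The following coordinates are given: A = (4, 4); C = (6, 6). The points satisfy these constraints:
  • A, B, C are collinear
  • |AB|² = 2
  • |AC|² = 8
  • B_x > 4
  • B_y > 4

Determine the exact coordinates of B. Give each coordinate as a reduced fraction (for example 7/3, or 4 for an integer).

B = (5, 5)

1. B_x = 5  [[A, B, C are collinear ⇒ 2x-2y=0] ∩ [|B−(4, 4)|²=2]]
2. B_y = 5  [[A, B, C are collinear ⇒ 2x-2y=0] ∩ [|B−(4, 4)|²=2]]
   so B = (5, 5)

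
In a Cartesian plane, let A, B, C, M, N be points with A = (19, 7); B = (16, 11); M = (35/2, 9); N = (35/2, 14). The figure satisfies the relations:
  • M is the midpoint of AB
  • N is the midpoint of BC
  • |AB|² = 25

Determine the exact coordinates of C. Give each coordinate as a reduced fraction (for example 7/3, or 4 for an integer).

1. C_x = 19  [C = 2·N−B = 2·(35/2, 14)−(16, 11)]
2. C_y = 17  [C = 2·N−B = 2·(35/2, 14)−(16, 11)]
   so C = (19, 17)

C = (19, 17)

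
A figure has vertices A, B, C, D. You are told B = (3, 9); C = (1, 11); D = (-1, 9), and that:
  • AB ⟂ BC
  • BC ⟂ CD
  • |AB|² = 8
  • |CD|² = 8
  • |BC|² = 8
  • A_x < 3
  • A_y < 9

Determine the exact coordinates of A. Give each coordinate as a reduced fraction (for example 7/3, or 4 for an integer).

A = (1, 7)

1. A_x = 1  [[AB ⟂ BC ⇒ 2x-2y+12=0] ∩ [|A−(3, 9)|²=8]]
2. A_y = 7  [[AB ⟂ BC ⇒ 2x-2y+12=0] ∩ [|A−(3, 9)|²=8]]
   so A = (1, 7)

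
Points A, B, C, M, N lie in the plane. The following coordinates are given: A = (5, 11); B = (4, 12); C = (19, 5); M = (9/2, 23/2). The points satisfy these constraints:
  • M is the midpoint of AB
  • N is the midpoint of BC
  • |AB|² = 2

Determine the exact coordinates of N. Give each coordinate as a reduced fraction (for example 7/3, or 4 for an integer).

N = (23/2, 17/2)

1. N_x = 23/2  [2·N = B+C = (4, 12)+(19, 5)]
2. N_y = 17/2  [2·N = B+C = (4, 12)+(19, 5)]
   so N = (23/2, 17/2)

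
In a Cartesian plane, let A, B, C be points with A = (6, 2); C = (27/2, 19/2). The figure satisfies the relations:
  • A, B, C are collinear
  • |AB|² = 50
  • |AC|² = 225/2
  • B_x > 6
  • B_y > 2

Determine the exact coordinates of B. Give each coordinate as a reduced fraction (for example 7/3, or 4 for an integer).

1. B_x = 11  [[A, B, C are collinear ⇒ 15/2x-15/2y-30=0] ∩ [|B−(6, 2)|²=50]]
2. B_y = 7  [[A, B, C are collinear ⇒ 15/2x-15/2y-30=0] ∩ [|B−(6, 2)|²=50]]
   so B = (11, 7)

B = (11, 7)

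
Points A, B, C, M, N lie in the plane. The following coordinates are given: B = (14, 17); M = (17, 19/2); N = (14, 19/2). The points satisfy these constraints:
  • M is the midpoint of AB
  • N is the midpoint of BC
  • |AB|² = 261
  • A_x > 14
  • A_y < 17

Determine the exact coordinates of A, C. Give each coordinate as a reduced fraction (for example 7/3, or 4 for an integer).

1. A_x = 20  [A = 2·M−B = 2·(17, 19/2)−(14, 17)]
2. A_y = 2  [A = 2·M−B = 2·(17, 19/2)−(14, 17)]
   so A = (20, 2)
3. C_x = 14  [C = 2·N−B = 2·(14, 19/2)−(14, 17)]
4. C_y = 2  [C = 2·N−B = 2·(14, 19/2)−(14, 17)]
   so C = (14, 2)

A = (20, 2)
C = (14, 2)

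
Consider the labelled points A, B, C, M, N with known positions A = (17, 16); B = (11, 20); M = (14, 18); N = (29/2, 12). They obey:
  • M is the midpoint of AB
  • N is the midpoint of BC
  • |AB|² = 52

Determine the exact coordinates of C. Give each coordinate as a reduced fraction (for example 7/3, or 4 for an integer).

C = (18, 4)

1. C_x = 18  [C = 2·N−B = 2·(29/2, 12)−(11, 20)]
2. C_y = 4  [C = 2·N−B = 2·(29/2, 12)−(11, 20)]
   so C = (18, 4)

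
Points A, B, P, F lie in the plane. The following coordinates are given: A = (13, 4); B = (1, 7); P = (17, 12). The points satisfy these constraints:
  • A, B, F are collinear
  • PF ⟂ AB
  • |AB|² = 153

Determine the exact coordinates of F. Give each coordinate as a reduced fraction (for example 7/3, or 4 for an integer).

F = (253/17, 60/17)

1. F_x = 253/17  [[A, B, F are collinear ⇒ -3x-12y+87=0] ∩ [PF ⟂ AB ⇒ -12x+3y+168=0]]
2. F_y = 60/17  [[A, B, F are collinear ⇒ -3x-12y+87=0] ∩ [PF ⟂ AB ⇒ -12x+3y+168=0]]
   so F = (253/17, 60/17)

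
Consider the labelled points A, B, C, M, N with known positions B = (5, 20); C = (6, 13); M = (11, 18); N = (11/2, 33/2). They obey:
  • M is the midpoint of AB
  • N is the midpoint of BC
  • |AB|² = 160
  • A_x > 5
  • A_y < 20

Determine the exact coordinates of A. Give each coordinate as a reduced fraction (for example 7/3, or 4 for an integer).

1. A_x = 17  [A = 2·M−B = 2·(11, 18)−(5, 20)]
2. A_y = 16  [A = 2·M−B = 2·(11, 18)−(5, 20)]
   so A = (17, 16)

A = (17, 16)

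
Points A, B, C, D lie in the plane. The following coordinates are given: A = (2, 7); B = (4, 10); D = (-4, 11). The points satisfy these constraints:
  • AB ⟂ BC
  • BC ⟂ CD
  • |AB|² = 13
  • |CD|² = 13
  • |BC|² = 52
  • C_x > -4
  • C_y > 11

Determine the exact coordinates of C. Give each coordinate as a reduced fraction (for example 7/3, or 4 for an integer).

1. C_x = -2  [[AB ⟂ BC ⇒ 2x+3y-38=0] ∩ [|C−(-4, 11)|²=13]]
2. C_y = 14  [[AB ⟂ BC ⇒ 2x+3y-38=0] ∩ [|C−(-4, 11)|²=13]]
   so C = (-2, 14)

C = (-2, 14)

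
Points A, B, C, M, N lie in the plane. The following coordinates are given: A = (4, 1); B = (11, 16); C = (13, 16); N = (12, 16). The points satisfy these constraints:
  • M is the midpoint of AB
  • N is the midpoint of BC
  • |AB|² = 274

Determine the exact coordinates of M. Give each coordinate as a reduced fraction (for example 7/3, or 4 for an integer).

1. M_x = 15/2  [2·M = A+B = (4, 1)+(11, 16)]
2. M_y = 17/2  [2·M = A+B = (4, 1)+(11, 16)]
   so M = (15/2, 17/2)

M = (15/2, 17/2)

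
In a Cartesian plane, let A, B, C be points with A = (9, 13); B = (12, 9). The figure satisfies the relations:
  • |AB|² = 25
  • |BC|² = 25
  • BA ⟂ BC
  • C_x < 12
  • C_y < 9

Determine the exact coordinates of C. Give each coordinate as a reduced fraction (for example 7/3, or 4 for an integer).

1. C_x = 8  [[BA ⟂ BC ⇒ -3x+4y=0] ∩ [|C−(12, 9)|²=25]]
2. C_y = 6  [[BA ⟂ BC ⇒ -3x+4y=0] ∩ [|C−(12, 9)|²=25]]
   so C = (8, 6)

C = (8, 6)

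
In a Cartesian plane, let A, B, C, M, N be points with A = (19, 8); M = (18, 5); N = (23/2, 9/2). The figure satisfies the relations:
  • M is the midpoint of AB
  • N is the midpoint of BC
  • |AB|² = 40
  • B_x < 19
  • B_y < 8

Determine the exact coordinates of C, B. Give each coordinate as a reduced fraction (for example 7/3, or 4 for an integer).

C = (6, 7)
B = (17, 2)

1. B_x = 17  [B = 2·M−A = 2·(18, 5)−(19, 8)]
2. B_y = 2  [B = 2·M−A = 2·(18, 5)−(19, 8)]
   so B = (17, 2)
3. C_x = 6  [C = 2·N−B = 2·(23/2, 9/2)−(17, 2)]
4. C_y = 7  [C = 2·N−B = 2·(23/2, 9/2)−(17, 2)]
   so C = (6, 7)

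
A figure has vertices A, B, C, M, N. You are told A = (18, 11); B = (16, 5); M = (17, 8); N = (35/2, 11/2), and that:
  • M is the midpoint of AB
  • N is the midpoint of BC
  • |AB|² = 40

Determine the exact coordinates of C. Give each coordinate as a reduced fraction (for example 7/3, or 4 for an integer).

1. C_x = 19  [C = 2·N−B = 2·(35/2, 11/2)−(16, 5)]
2. C_y = 6  [C = 2·N−B = 2·(35/2, 11/2)−(16, 5)]
   so C = (19, 6)

C = (19, 6)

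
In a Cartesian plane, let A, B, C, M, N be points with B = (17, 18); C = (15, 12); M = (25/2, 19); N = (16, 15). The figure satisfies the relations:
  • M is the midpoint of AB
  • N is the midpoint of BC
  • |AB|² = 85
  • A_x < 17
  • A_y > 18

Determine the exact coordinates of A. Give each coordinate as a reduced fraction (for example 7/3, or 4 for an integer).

1. A_x = 8  [A = 2·M−B = 2·(25/2, 19)−(17, 18)]
2. A_y = 20  [A = 2·M−B = 2·(25/2, 19)−(17, 18)]
   so A = (8, 20)

A = (8, 20)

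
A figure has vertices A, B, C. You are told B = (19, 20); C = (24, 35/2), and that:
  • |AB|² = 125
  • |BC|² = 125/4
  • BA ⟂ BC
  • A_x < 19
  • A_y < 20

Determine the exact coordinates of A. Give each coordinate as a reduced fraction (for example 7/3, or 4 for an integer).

A = (14, 10)

1. A_x = 14  [[BA ⟂ BC ⇒ 5x-5/2y-45=0] ∩ [|A−(19, 20)|²=125]]
2. A_y = 10  [[BA ⟂ BC ⇒ 5x-5/2y-45=0] ∩ [|A−(19, 20)|²=125]]
   so A = (14, 10)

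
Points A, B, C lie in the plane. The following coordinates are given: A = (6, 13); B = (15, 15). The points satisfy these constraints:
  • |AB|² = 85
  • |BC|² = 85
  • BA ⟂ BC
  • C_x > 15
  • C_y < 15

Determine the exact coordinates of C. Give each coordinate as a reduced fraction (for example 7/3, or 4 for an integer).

C = (17, 6)

1. C_x = 17  [[BA ⟂ BC ⇒ -9x-2y+165=0] ∩ [|C−(15, 15)|²=85]]
2. C_y = 6  [[BA ⟂ BC ⇒ -9x-2y+165=0] ∩ [|C−(15, 15)|²=85]]
   so C = (17, 6)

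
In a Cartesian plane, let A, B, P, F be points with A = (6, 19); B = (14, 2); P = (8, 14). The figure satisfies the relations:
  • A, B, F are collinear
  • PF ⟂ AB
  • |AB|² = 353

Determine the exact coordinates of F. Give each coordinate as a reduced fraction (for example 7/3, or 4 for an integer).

F = (2926/353, 4990/353)

1. F_x = 2926/353  [[A, B, F are collinear ⇒ 17x+8y-254=0] ∩ [PF ⟂ AB ⇒ 8x-17y+174=0]]
2. F_y = 4990/353  [[A, B, F are collinear ⇒ 17x+8y-254=0] ∩ [PF ⟂ AB ⇒ 8x-17y+174=0]]
   so F = (2926/353, 4990/353)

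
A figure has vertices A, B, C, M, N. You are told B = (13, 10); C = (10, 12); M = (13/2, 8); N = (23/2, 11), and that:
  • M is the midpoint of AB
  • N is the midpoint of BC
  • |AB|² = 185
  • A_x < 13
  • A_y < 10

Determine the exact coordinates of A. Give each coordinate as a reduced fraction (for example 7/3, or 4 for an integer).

A = (0, 6)

1. A_x = 0  [A = 2·M−B = 2·(13/2, 8)−(13, 10)]
2. A_y = 6  [A = 2·M−B = 2·(13/2, 8)−(13, 10)]
   so A = (0, 6)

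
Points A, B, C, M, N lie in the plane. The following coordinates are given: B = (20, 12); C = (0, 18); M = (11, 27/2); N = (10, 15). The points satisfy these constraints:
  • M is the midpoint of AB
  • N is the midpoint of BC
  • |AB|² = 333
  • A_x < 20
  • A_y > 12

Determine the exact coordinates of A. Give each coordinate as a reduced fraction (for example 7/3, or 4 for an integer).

A = (2, 15)

1. A_x = 2  [A = 2·M−B = 2·(11, 27/2)−(20, 12)]
2. A_y = 15  [A = 2·M−B = 2·(11, 27/2)−(20, 12)]
   so A = (2, 15)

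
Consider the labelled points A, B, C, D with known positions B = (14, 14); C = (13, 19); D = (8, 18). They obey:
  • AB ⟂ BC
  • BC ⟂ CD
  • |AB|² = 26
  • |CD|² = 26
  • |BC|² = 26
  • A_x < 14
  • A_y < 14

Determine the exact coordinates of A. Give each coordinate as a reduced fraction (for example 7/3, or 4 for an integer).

1. A_x = 9  [[AB ⟂ BC ⇒ 1x-5y+56=0] ∩ [|A−(14, 14)|²=26]]
2. A_y = 13  [[AB ⟂ BC ⇒ 1x-5y+56=0] ∩ [|A−(14, 14)|²=26]]
   so A = (9, 13)

A = (9, 13)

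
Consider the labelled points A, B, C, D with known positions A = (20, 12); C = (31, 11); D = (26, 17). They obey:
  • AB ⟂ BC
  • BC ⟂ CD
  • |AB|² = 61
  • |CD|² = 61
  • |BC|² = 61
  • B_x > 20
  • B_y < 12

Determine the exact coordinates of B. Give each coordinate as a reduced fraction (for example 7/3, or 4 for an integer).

1. B_x = 25  [[BC ⟂ CD ⇒ 5x-6y-89=0] ∩ [|B−(20, 12)|²=61]]
2. B_y = 6  [[BC ⟂ CD ⇒ 5x-6y-89=0] ∩ [|B−(20, 12)|²=61]]
   so B = (25, 6)

B = (25, 6)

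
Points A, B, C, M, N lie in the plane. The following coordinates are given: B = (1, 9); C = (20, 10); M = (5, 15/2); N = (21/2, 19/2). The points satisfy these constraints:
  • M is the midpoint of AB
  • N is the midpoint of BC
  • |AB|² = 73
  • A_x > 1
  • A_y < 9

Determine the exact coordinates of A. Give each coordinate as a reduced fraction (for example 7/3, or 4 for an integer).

1. A_x = 9  [A = 2·M−B = 2·(5, 15/2)−(1, 9)]
2. A_y = 6  [A = 2·M−B = 2·(5, 15/2)−(1, 9)]
   so A = (9, 6)

A = (9, 6)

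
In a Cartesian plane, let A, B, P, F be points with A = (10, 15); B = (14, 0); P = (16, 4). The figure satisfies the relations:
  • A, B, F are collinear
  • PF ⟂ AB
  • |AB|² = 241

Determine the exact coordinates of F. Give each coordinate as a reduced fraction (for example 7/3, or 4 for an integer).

1. F_x = 3166/241  [[A, B, F are collinear ⇒ 15x+4y-210=0] ∩ [PF ⟂ AB ⇒ 4x-15y-4=0]]
2. F_y = 780/241  [[A, B, F are collinear ⇒ 15x+4y-210=0] ∩ [PF ⟂ AB ⇒ 4x-15y-4=0]]
   so F = (3166/241, 780/241)

F = (3166/241, 780/241)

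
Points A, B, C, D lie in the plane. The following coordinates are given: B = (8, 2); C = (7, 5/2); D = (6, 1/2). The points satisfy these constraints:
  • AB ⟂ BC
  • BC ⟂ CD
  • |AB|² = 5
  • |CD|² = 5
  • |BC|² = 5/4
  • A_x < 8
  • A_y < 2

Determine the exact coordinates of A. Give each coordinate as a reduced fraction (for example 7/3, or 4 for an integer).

1. A_x = 7  [[AB ⟂ BC ⇒ 1x-1/2y-7=0] ∩ [|A−(8, 2)|²=5]]
2. A_y = 0  [[AB ⟂ BC ⇒ 1x-1/2y-7=0] ∩ [|A−(8, 2)|²=5]]
   so A = (7, 0)

A = (7, 0)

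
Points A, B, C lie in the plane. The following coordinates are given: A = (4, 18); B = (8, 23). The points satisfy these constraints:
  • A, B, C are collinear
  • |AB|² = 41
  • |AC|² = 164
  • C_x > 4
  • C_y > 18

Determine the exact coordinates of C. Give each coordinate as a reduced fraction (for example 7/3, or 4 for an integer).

C = (12, 28)

1. C_x = 12  [[A, B, C are collinear ⇒ -5x+4y-52=0] ∩ [|C−(4, 18)|²=164]]
2. C_y = 28  [[A, B, C are collinear ⇒ -5x+4y-52=0] ∩ [|C−(4, 18)|²=164]]
   so C = (12, 28)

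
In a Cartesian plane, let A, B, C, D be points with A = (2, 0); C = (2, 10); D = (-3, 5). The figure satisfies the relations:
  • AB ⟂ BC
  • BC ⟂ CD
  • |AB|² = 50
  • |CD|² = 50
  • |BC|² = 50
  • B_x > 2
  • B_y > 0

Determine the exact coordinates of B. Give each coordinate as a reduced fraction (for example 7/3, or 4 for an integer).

1. B_x = 7  [[BC ⟂ CD ⇒ 5x+5y-60=0] ∩ [|B−(2, 0)|²=50]]
2. B_y = 5  [[BC ⟂ CD ⇒ 5x+5y-60=0] ∩ [|B−(2, 0)|²=50]]
   so B = (7, 5)

B = (7, 5)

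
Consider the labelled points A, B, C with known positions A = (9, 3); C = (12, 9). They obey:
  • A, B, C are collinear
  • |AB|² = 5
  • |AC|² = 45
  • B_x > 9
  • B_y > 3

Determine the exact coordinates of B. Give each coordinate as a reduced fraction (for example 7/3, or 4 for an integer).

B = (10, 5)

1. B_x = 10  [[A, B, C are collinear ⇒ 6x-3y-45=0] ∩ [|B−(9, 3)|²=5]]
2. B_y = 5  [[A, B, C are collinear ⇒ 6x-3y-45=0] ∩ [|B−(9, 3)|²=5]]
   so B = (10, 5)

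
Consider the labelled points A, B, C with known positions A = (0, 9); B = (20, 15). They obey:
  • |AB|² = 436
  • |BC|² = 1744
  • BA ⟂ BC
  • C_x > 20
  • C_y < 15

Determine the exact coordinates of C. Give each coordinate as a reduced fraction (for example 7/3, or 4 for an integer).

1. C_x = 32  [[BA ⟂ BC ⇒ -20x-6y+490=0] ∩ [|C−(20, 15)|²=1744]]
2. C_y = -25  [[BA ⟂ BC ⇒ -20x-6y+490=0] ∩ [|C−(20, 15)|²=1744]]
   so C = (32, -25)

C = (32, -25)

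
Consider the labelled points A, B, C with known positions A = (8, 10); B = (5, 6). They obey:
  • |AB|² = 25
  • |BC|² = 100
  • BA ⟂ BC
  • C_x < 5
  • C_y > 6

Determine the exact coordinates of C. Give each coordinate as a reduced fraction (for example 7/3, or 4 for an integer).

C = (-3, 12)

1. C_x = -3  [[BA ⟂ BC ⇒ 3x+4y-39=0] ∩ [|C−(5, 6)|²=100]]
2. C_y = 12  [[BA ⟂ BC ⇒ 3x+4y-39=0] ∩ [|C−(5, 6)|²=100]]
   so C = (-3, 12)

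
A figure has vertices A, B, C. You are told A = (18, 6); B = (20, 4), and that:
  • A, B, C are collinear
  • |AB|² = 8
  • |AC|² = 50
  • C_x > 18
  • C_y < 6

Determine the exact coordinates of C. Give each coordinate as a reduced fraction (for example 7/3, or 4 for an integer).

C = (23, 1)

1. C_x = 23  [[A, B, C are collinear ⇒ 2x+2y-48=0] ∩ [|C−(18, 6)|²=50]]
2. C_y = 1  [[A, B, C are collinear ⇒ 2x+2y-48=0] ∩ [|C−(18, 6)|²=50]]
   so C = (23, 1)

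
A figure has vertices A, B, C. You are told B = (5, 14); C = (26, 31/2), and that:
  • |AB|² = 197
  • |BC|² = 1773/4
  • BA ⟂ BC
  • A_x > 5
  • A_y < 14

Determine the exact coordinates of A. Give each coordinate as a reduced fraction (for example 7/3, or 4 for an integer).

1. A_x = 6  [[BA ⟂ BC ⇒ 21x+3/2y-126=0] ∩ [|A−(5, 14)|²=197]]
2. A_y = 0  [[BA ⟂ BC ⇒ 21x+3/2y-126=0] ∩ [|A−(5, 14)|²=197]]
   so A = (6, 0)

A = (6, 0)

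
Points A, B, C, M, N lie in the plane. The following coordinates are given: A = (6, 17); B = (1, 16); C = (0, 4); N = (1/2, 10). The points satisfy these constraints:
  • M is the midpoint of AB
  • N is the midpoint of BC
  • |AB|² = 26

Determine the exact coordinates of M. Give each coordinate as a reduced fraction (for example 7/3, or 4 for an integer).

1. M_x = 7/2  [2·M = A+B = (6, 17)+(1, 16)]
2. M_y = 33/2  [2·M = A+B = (6, 17)+(1, 16)]
   so M = (7/2, 33/2)

M = (7/2, 33/2)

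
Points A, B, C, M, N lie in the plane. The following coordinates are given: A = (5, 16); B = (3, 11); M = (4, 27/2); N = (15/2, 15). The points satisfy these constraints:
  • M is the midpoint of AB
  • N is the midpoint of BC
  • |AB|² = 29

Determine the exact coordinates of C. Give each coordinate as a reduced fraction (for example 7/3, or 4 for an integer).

C = (12, 19)

1. C_x = 12  [C = 2·N−B = 2·(15/2, 15)−(3, 11)]
2. C_y = 19  [C = 2·N−B = 2·(15/2, 15)−(3, 11)]
   so C = (12, 19)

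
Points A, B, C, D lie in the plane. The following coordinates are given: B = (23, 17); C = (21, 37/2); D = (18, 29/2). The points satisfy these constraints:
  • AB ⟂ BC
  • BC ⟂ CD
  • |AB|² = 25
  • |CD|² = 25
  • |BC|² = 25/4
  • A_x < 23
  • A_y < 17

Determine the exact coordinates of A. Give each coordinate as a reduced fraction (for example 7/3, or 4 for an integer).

1. A_x = 20  [[AB ⟂ BC ⇒ 2x-3/2y-41/2=0] ∩ [|A−(23, 17)|²=25]]
2. A_y = 13  [[AB ⟂ BC ⇒ 2x-3/2y-41/2=0] ∩ [|A−(23, 17)|²=25]]
   so A = (20, 13)

A = (20, 13)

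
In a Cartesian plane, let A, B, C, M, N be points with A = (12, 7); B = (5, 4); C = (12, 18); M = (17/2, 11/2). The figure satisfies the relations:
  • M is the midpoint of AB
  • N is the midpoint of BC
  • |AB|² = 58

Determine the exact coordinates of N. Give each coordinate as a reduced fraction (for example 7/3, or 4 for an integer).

N = (17/2, 11)

1. N_x = 17/2  [2·N = B+C = (5, 4)+(12, 18)]
2. N_y = 11  [2·N = B+C = (5, 4)+(12, 18)]
   so N = (17/2, 11)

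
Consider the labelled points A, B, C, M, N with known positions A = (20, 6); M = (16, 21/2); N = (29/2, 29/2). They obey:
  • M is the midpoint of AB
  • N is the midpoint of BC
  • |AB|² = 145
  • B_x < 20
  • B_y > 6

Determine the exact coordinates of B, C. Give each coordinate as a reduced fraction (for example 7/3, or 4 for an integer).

B = (12, 15)
C = (17, 14)

1. B_x = 12  [B = 2·M−A = 2·(16, 21/2)−(20, 6)]
2. B_y = 15  [B = 2·M−A = 2·(16, 21/2)−(20, 6)]
   so B = (12, 15)
3. C_x = 17  [C = 2·N−B = 2·(29/2, 29/2)−(12, 15)]
4. C_y = 14  [C = 2·N−B = 2·(29/2, 29/2)−(12, 15)]
   so C = (17, 14)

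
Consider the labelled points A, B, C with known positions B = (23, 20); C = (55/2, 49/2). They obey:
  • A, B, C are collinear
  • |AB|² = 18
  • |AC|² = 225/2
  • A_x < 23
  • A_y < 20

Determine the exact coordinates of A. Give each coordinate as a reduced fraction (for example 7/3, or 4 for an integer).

A = (20, 17)

1. A_x = 20  [[A, B, C are collinear ⇒ -9/2x+9/2y+27/2=0] ∩ [|A−(23, 20)|²=18]]
2. A_y = 17  [[A, B, C are collinear ⇒ -9/2x+9/2y+27/2=0] ∩ [|A−(23, 20)|²=18]]
   so A = (20, 17)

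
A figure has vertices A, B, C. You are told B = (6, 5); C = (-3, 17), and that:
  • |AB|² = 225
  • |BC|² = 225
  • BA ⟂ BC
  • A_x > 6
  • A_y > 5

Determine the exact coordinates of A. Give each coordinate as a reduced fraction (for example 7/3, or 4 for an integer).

1. A_x = 18  [[BA ⟂ BC ⇒ -9x+12y-6=0] ∩ [|A−(6, 5)|²=225]]
2. A_y = 14  [[BA ⟂ BC ⇒ -9x+12y-6=0] ∩ [|A−(6, 5)|²=225]]
   so A = (18, 14)

A = (18, 14)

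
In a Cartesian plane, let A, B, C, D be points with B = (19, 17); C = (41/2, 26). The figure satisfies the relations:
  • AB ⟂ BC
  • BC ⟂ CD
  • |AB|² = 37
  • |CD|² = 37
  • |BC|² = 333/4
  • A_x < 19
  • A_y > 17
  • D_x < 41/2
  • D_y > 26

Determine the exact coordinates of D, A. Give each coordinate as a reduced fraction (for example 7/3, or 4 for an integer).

1. D_x = 29/2  [[BC ⟂ CD ⇒ 3/2x+9y-1059/4=0] ∩ [|D−(41/2, 26)|²=37]]
2. D_y = 27  [[BC ⟂ CD ⇒ 3/2x+9y-1059/4=0] ∩ [|D−(41/2, 26)|²=37]]
   so D = (29/2, 27)
3. A_x = 13  [[AB ⟂ BC ⇒ -3/2x-9y+363/2=0] ∩ [|A−(19, 17)|²=37]]
4. A_y = 18  [[AB ⟂ BC ⇒ -3/2x-9y+363/2=0] ∩ [|A−(19, 17)|²=37]]
   so A = (13, 18)

D = (29/2, 27)
A = (13, 18)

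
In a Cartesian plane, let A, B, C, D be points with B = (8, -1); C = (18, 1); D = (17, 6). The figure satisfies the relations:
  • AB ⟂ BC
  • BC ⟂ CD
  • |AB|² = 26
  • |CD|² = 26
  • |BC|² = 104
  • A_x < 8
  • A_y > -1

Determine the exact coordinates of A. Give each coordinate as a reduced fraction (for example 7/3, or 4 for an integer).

1. A_x = 7  [[AB ⟂ BC ⇒ -10x-2y+78=0] ∩ [|A−(8, -1)|²=26]]
2. A_y = 4  [[AB ⟂ BC ⇒ -10x-2y+78=0] ∩ [|A−(8, -1)|²=26]]
   so A = (7, 4)

A = (7, 4)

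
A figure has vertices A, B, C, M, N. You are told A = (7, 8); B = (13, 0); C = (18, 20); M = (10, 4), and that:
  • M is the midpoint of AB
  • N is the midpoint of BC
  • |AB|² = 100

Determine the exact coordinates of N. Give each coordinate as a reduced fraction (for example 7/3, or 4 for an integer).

1. N_x = 31/2  [2·N = B+C = (13, 0)+(18, 20)]
2. N_y = 10  [2·N = B+C = (13, 0)+(18, 20)]
   so N = (31/2, 10)

N = (31/2, 10)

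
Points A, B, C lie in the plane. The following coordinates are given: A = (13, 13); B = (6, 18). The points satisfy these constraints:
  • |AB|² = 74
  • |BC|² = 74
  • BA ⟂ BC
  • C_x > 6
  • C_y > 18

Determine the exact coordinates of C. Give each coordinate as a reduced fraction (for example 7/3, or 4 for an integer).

1. C_x = 11  [[BA ⟂ BC ⇒ 7x-5y+48=0] ∩ [|C−(6, 18)|²=74]]
2. C_y = 25  [[BA ⟂ BC ⇒ 7x-5y+48=0] ∩ [|C−(6, 18)|²=74]]
   so C = (11, 25)

C = (11, 25)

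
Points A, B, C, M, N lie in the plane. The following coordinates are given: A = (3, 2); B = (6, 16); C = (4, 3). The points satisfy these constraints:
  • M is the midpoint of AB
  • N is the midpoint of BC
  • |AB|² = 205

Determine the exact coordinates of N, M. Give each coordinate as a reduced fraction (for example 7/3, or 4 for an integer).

N = (5, 19/2)
M = (9/2, 9)

1. M_x = 9/2  [2·M = A+B = (3, 2)+(6, 16)]
2. M_y = 9  [2·M = A+B = (3, 2)+(6, 16)]
   so M = (9/2, 9)
3. N_x = 5  [2·N = B+C = (6, 16)+(4, 3)]
4. N_y = 19/2  [2·N = B+C = (6, 16)+(4, 3)]
   so N = (5, 19/2)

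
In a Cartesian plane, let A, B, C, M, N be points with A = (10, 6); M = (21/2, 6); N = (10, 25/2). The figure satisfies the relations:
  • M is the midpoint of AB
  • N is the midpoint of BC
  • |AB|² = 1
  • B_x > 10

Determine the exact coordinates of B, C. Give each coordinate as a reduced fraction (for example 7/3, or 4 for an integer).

1. B_x = 11  [B = 2·M−A = 2·(21/2, 6)−(10, 6)]
2. B_y = 6  [B = 2·M−A = 2·(21/2, 6)−(10, 6)]
   so B = (11, 6)
3. C_x = 9  [C = 2·N−B = 2·(10, 25/2)−(11, 6)]
4. C_y = 19  [C = 2·N−B = 2·(10, 25/2)−(11, 6)]
   so C = (9, 19)

B = (11, 6)
C = (9, 19)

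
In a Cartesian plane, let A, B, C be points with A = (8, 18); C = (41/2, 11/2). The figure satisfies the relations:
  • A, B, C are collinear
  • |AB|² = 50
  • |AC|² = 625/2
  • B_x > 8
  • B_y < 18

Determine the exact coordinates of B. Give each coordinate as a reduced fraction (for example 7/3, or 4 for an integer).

B = (13, 13)

1. B_x = 13  [[A, B, C are collinear ⇒ -25/2x-25/2y+325=0] ∩ [|B−(8, 18)|²=50]]
2. B_y = 13  [[A, B, C are collinear ⇒ -25/2x-25/2y+325=0] ∩ [|B−(8, 18)|²=50]]
   so B = (13, 13)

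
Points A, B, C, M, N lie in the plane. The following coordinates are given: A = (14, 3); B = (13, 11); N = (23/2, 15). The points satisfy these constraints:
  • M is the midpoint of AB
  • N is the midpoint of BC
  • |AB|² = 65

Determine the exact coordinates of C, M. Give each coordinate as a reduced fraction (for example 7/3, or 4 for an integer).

1. M_x = 27/2  [2·M = A+B = (14, 3)+(13, 11)]
2. M_y = 7  [2·M = A+B = (14, 3)+(13, 11)]
   so M = (27/2, 7)
3. C_x = 10  [C = 2·N−B = 2·(23/2, 15)−(13, 11)]
4. C_y = 19  [C = 2·N−B = 2·(23/2, 15)−(13, 11)]
   so C = (10, 19)

C = (10, 19)
M = (27/2, 7)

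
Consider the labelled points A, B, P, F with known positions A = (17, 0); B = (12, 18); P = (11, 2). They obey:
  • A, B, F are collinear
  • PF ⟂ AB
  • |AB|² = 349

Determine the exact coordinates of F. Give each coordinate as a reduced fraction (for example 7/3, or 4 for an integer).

1. F_x = 5603/349  [[A, B, F are collinear ⇒ -18x-5y+306=0] ∩ [PF ⟂ AB ⇒ -5x+18y+19=0]]
2. F_y = 1188/349  [[A, B, F are collinear ⇒ -18x-5y+306=0] ∩ [PF ⟂ AB ⇒ -5x+18y+19=0]]
   so F = (5603/349, 1188/349)

F = (5603/349, 1188/349)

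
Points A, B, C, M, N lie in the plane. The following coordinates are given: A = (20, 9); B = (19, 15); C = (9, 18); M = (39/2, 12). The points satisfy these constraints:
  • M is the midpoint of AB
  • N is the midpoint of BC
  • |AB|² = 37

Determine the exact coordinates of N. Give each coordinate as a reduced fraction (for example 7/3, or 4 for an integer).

N = (14, 33/2)

1. N_x = 14  [2·N = B+C = (19, 15)+(9, 18)]
2. N_y = 33/2  [2·N = B+C = (19, 15)+(9, 18)]
   so N = (14, 33/2)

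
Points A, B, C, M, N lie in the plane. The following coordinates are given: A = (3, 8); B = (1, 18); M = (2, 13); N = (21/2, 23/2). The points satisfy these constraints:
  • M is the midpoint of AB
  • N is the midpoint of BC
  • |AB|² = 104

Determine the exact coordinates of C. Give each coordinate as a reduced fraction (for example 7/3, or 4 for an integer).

1. C_x = 20  [C = 2·N−B = 2·(21/2, 23/2)−(1, 18)]
2. C_y = 5  [C = 2·N−B = 2·(21/2, 23/2)−(1, 18)]
   so C = (20, 5)

C = (20, 5)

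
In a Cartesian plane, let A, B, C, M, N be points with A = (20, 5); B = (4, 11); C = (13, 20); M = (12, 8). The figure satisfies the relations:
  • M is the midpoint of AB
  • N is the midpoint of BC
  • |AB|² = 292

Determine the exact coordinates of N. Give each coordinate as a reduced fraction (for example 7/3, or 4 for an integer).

N = (17/2, 31/2)

1. N_x = 17/2  [2·N = B+C = (4, 11)+(13, 20)]
2. N_y = 31/2  [2·N = B+C = (4, 11)+(13, 20)]
   so N = (17/2, 31/2)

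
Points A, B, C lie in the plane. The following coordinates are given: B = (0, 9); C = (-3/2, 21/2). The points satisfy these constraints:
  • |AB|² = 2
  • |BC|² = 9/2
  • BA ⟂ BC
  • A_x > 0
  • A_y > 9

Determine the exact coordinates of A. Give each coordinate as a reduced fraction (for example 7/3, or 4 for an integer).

A = (1, 10)

1. A_x = 1  [[BA ⟂ BC ⇒ -3/2x+3/2y-27/2=0] ∩ [|A−(0, 9)|²=2]]
2. A_y = 10  [[BA ⟂ BC ⇒ -3/2x+3/2y-27/2=0] ∩ [|A−(0, 9)|²=2]]
   so A = (1, 10)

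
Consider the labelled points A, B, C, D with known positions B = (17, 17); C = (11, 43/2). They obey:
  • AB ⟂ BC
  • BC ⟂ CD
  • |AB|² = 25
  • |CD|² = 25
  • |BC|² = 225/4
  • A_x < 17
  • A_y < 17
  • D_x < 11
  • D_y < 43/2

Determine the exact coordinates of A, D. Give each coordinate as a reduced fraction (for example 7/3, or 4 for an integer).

1. A_x = 14  [[AB ⟂ BC ⇒ 6x-9/2y-51/2=0] ∩ [|A−(17, 17)|²=25]]
2. A_y = 13  [[AB ⟂ BC ⇒ 6x-9/2y-51/2=0] ∩ [|A−(17, 17)|²=25]]
   so A = (14, 13)
3. D_x = 8  [[BC ⟂ CD ⇒ -6x+9/2y-123/4=0] ∩ [|D−(11, 43/2)|²=25]]
4. D_y = 35/2  [[BC ⟂ CD ⇒ -6x+9/2y-123/4=0] ∩ [|D−(11, 43/2)|²=25]]
   so D = (8, 35/2)

A = (14, 13)
D = (8, 35/2)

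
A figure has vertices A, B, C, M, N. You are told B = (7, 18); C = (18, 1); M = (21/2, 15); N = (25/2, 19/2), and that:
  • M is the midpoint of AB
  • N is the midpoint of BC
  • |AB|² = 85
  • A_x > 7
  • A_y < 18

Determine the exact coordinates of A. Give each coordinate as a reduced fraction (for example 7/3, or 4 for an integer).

A = (14, 12)

1. A_x = 14  [A = 2·M−B = 2·(21/2, 15)−(7, 18)]
2. A_y = 12  [A = 2·M−B = 2·(21/2, 15)−(7, 18)]
   so A = (14, 12)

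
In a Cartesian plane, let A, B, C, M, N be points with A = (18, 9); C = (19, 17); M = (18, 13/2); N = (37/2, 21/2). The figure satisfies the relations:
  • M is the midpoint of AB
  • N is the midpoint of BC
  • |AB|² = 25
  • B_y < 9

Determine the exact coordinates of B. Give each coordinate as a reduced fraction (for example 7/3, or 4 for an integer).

1. B_x = 18  [B = 2·M−A = 2·(18, 13/2)−(18, 9)]
2. B_y = 4  [B = 2·M−A = 2·(18, 13/2)−(18, 9)]
   so B = (18, 4)

B = (18, 4)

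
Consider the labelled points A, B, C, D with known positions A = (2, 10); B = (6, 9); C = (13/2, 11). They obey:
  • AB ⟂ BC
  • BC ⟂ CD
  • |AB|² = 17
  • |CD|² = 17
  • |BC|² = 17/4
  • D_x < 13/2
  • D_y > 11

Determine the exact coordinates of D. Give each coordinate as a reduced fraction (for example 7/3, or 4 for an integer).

1. D_x = 5/2  [[BC ⟂ CD ⇒ 1/2x+2y-101/4=0] ∩ [|D−(13/2, 11)|²=17]]
2. D_y = 12  [[BC ⟂ CD ⇒ 1/2x+2y-101/4=0] ∩ [|D−(13/2, 11)|²=17]]
   so D = (5/2, 12)

D = (5/2, 12)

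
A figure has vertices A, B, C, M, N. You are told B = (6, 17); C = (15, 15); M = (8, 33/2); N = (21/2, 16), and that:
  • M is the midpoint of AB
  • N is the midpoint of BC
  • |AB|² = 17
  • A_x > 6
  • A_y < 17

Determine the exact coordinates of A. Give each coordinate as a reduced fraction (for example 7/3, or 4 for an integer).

1. A_x = 10  [A = 2·M−B = 2·(8, 33/2)−(6, 17)]
2. A_y = 16  [A = 2·M−B = 2·(8, 33/2)−(6, 17)]
   so A = (10, 16)

A = (10, 16)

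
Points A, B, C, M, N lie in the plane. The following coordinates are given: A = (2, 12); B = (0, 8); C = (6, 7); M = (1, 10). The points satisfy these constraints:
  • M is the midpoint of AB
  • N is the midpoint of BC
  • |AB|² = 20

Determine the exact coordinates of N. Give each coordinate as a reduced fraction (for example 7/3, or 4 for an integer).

N = (3, 15/2)

1. N_x = 3  [2·N = B+C = (0, 8)+(6, 7)]
2. N_y = 15/2  [2·N = B+C = (0, 8)+(6, 7)]
   so N = (3, 15/2)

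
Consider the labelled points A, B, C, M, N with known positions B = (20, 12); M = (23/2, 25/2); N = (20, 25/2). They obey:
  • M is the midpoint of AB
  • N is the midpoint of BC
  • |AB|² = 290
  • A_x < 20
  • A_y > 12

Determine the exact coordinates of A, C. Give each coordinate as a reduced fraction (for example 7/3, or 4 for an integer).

1. A_x = 3  [A = 2·M−B = 2·(23/2, 25/2)−(20, 12)]
2. A_y = 13  [A = 2·M−B = 2·(23/2, 25/2)−(20, 12)]
   so A = (3, 13)
3. C_x = 20  [C = 2·N−B = 2·(20, 25/2)−(20, 12)]
4. C_y = 13  [C = 2·N−B = 2·(20, 25/2)−(20, 12)]
   so C = (20, 13)

A = (3, 13)
C = (20, 13)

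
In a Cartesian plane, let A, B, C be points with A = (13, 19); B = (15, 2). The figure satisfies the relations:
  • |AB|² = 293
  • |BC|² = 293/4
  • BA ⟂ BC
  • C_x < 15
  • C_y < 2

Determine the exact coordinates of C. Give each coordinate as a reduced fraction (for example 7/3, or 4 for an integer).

C = (13/2, 1)

1. C_x = 13/2  [[BA ⟂ BC ⇒ -2x+17y-4=0] ∩ [|C−(15, 2)|²=293/4]]
2. C_y = 1  [[BA ⟂ BC ⇒ -2x+17y-4=0] ∩ [|C−(15, 2)|²=293/4]]
   so C = (13/2, 1)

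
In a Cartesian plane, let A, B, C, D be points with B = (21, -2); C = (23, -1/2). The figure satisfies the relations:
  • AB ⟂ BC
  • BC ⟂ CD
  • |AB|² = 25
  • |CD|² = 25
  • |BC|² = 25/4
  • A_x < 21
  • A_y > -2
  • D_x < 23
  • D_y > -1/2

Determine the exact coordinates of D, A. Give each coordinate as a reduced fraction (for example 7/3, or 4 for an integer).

1. D_x = 20  [[BC ⟂ CD ⇒ 2x+3/2y-181/4=0] ∩ [|D−(23, -1/2)|²=25]]
2. D_y = 7/2  [[BC ⟂ CD ⇒ 2x+3/2y-181/4=0] ∩ [|D−(23, -1/2)|²=25]]
   so D = (20, 7/2)
3. A_x = 18  [[AB ⟂ BC ⇒ -2x-3/2y+39=0] ∩ [|A−(21, -2)|²=25]]
4. A_y = 2  [[AB ⟂ BC ⇒ -2x-3/2y+39=0] ∩ [|A−(21, -2)|²=25]]
   so A = (18, 2)

D = (20, 7/2)
A = (18, 2)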